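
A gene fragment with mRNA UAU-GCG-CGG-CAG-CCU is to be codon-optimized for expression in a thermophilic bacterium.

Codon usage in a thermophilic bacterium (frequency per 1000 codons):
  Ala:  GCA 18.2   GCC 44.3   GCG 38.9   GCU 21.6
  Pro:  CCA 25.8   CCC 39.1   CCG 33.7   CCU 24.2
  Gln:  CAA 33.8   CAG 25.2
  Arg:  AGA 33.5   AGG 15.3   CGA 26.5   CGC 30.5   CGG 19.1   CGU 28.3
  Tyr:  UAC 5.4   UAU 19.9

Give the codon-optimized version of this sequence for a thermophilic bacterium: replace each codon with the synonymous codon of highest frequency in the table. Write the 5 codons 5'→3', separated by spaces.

UAU GCC AGA CAA CCC

Codon 1 (Tyr): best is UAU at 19.9.
Codon 2 (Ala): best is GCC at 44.3.
Codon 3 (Arg): best is AGA at 33.5.
Codon 4 (Gln): best is CAA at 33.8.
Codon 5 (Pro): best is CCC at 39.1.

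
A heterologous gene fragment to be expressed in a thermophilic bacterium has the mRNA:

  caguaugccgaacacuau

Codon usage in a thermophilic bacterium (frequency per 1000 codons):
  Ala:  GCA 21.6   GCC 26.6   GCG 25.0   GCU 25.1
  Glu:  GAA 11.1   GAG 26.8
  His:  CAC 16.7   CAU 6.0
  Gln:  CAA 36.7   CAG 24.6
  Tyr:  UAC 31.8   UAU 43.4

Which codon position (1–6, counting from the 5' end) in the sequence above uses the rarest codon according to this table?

4

Codon 1 CAG (Gln): 24.6 per 1000.
Codon 2 UAU (Tyr): 43.4 per 1000.
Codon 3 GCC (Ala): 26.6 per 1000.
Codon 4 GAA (Glu): 11.1 per 1000.
Codon 5 CAC (His): 16.7 per 1000.
Codon 6 UAU (Tyr): 43.4 per 1000.
Lowest frequency is 11.1 at codon 4.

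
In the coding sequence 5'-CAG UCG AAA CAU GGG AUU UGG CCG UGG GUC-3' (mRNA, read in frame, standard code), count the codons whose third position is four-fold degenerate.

Codon 1 CAG (Gln): third position 2-fold.
Codon 2 UCG (Ser): third position 4-fold.
Codon 3 AAA (Lys): third position 2-fold.
Codon 4 CAU (His): third position 2-fold.
Codon 5 GGG (Gly): third position 4-fold.
Codon 6 AUU (Ile): third position 3-fold.
Codon 7 UGG (Trp): third position 1-fold.
Codon 8 CCG (Pro): third position 4-fold.
Codon 9 UGG (Trp): third position 1-fold.
Codon 10 GUC (Val): third position 4-fold.
Four-fold degenerate third positions: 4.

4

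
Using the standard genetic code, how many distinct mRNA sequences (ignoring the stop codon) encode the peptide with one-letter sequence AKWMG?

32

Ala: 4 codons.
Lys: 2 codons.
Trp: 1 codon.
Met: 1 codon.
Gly: 4 codons.
4 × 2 × 1 × 1 × 4 = 32.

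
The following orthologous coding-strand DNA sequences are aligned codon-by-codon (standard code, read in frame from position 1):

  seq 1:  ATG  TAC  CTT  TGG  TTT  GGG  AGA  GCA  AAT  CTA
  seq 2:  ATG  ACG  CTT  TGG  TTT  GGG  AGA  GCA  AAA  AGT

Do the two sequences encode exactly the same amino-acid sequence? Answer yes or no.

no

Codon 1: ATG Met / ATG Met — identical.
Codon 2: TAC Tyr / ACG Thr — nonsynonymous.
Codon 3: CTT Leu / CTT Leu — identical.
Codon 4: TGG Trp / TGG Trp — identical.
Codon 5: TTT Phe / TTT Phe — identical.
Codon 6: GGG Gly / GGG Gly — identical.
Codon 7: AGA Arg / AGA Arg — identical.
Codon 8: GCA Ala / GCA Ala — identical.
Codon 9: AAT Asn / AAA Lys — nonsynonymous.
Codon 10: CTA Leu / AGT Ser — nonsynonymous.
Nonsynonymous differences: 3 → different protein.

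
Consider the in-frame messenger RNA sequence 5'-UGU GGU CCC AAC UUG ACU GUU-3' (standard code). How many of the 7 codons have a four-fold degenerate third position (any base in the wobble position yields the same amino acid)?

4

Codon 1 UGU (Cys): third position 2-fold.
Codon 2 GGU (Gly): third position 4-fold.
Codon 3 CCC (Pro): third position 4-fold.
Codon 4 AAC (Asn): third position 2-fold.
Codon 5 UUG (Leu): third position 2-fold.
Codon 6 ACU (Thr): third position 4-fold.
Codon 7 GUU (Val): third position 4-fold.
Four-fold degenerate third positions: 4.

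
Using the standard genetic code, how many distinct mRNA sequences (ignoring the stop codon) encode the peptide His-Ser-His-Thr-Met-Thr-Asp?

768

His: 2 codons.
Ser: 6 codons.
His: 2 codons.
Thr: 4 codons.
Met: 1 codon.
Thr: 4 codons.
Asp: 2 codons.
2 × 6 × 2 × 4 × 1 × 4 × 2 = 768.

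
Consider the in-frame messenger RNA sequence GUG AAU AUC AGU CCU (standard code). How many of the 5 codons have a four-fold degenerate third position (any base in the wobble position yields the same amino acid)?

2

Codon 1 GUG (Val): third position 4-fold.
Codon 2 AAU (Asn): third position 2-fold.
Codon 3 AUC (Ile): third position 3-fold.
Codon 4 AGU (Ser): third position 2-fold.
Codon 5 CCU (Pro): third position 4-fold.
Four-fold degenerate third positions: 2.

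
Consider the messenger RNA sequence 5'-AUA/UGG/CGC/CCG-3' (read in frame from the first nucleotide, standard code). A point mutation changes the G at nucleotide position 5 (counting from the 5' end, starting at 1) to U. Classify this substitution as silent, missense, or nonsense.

Position 5 falls in codon 2: UGG → Trp.
After the substitution the codon is UUG → Leu.
Trp ≠ Leu, so this is a missense mutation.

missense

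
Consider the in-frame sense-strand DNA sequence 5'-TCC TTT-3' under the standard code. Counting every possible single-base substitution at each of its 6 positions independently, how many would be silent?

4

Codon 1 (TCC, Ser): 3 synonymous substitutions.
Codon 2 (TTT, Phe): 1 synonymous substitution.
Total: 3 + 1 = 4.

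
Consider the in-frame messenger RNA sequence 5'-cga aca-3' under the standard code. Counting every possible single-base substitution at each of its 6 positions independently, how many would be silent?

Codon 1 (CGA, Arg): 4 synonymous substitutions.
Codon 2 (ACA, Thr): 3 synonymous substitutions.
Total: 4 + 3 = 7.

7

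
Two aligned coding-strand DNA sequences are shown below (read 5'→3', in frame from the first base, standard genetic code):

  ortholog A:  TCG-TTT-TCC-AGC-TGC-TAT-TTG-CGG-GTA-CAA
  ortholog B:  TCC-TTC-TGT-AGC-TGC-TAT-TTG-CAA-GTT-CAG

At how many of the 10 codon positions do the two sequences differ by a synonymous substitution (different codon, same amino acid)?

4

Codon 1: TCG Ser / TCC Ser — synonymous.
Codon 2: TTT Phe / TTC Phe — synonymous.
Codon 3: TCC Ser / TGT Cys — nonsynonymous.
Codon 4: AGC Ser / AGC Ser — identical.
Codon 5: TGC Cys / TGC Cys — identical.
Codon 6: TAT Tyr / TAT Tyr — identical.
Codon 7: TTG Leu / TTG Leu — identical.
Codon 8: CGG Arg / CAA Gln — nonsynonymous.
Codon 9: GTA Val / GTT Val — synonymous.
Codon 10: CAA Gln / CAG Gln — synonymous.
Synonymous differences: 4.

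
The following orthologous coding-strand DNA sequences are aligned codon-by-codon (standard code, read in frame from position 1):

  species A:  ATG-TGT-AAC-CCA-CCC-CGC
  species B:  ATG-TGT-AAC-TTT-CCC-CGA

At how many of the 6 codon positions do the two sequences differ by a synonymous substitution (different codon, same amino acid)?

1

Codon 1: ATG Met / ATG Met — identical.
Codon 2: TGT Cys / TGT Cys — identical.
Codon 3: AAC Asn / AAC Asn — identical.
Codon 4: CCA Pro / TTT Phe — nonsynonymous.
Codon 5: CCC Pro / CCC Pro — identical.
Codon 6: CGC Arg / CGA Arg — synonymous.
Synonymous differences: 1.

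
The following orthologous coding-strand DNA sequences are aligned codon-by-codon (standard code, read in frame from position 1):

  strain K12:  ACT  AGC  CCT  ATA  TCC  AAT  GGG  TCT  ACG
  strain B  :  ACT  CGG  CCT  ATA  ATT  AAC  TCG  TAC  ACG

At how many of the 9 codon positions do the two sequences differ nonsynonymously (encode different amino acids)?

Codon 1: ACT Thr / ACT Thr — identical.
Codon 2: AGC Ser / CGG Arg — nonsynonymous.
Codon 3: CCT Pro / CCT Pro — identical.
Codon 4: ATA Ile / ATA Ile — identical.
Codon 5: TCC Ser / ATT Ile — nonsynonymous.
Codon 6: AAT Asn / AAC Asn — synonymous.
Codon 7: GGG Gly / TCG Ser — nonsynonymous.
Codon 8: TCT Ser / TAC Tyr — nonsynonymous.
Codon 9: ACG Thr / ACG Thr — identical.
Nonsynonymous differences: 4.

4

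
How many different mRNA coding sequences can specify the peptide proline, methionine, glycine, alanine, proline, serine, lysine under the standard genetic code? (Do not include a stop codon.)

Pro: 4 codons.
Met: 1 codon.
Gly: 4 codons.
Ala: 4 codons.
Pro: 4 codons.
Ser: 6 codons.
Lys: 2 codons.
4 × 1 × 4 × 4 × 4 × 6 × 2 = 3072.

3072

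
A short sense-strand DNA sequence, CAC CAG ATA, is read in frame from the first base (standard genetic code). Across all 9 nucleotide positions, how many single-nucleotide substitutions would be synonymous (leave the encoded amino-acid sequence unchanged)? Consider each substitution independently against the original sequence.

Codon 1 (CAC, His): 1 synonymous substitution.
Codon 2 (CAG, Gln): 1 synonymous substitution.
Codon 3 (ATA, Ile): 2 synonymous substitutions.
Total: 1 + 1 + 2 = 4.

4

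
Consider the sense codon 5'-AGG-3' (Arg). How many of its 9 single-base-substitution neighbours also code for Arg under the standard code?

Position 1: CGG → 1 synonymous.
Position 2: none → 0 synonymous.
Position 3: AGA → 1 synonymous.
Total: 1 + 0 + 1 = 2.

2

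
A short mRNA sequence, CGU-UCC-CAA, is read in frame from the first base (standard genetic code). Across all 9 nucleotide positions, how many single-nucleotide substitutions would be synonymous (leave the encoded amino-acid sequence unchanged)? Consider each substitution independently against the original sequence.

7

Codon 1 (CGU, Arg): 3 synonymous substitutions.
Codon 2 (UCC, Ser): 3 synonymous substitutions.
Codon 3 (CAA, Gln): 1 synonymous substitution.
Total: 3 + 3 + 1 = 7.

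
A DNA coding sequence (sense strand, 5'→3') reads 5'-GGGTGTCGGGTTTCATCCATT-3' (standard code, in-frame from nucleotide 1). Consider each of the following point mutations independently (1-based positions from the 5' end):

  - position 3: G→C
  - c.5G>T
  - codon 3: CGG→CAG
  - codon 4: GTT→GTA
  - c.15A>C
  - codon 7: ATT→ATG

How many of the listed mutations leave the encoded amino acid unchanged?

3

Codon 1: GGG (Gly) → GGC (Gly) — synonymous.
Codon 2: TGT (Cys) → TTT (Phe) — missense.
Codon 3: CGG (Arg) → CAG (Gln) — missense.
Codon 4: GTT (Val) → GTA (Val) — synonymous.
Codon 5: TCA (Ser) → TCC (Ser) — synonymous.
Codon 7: ATT (Ile) → ATG (Met) — missense.
Synonymous: 3 of 6.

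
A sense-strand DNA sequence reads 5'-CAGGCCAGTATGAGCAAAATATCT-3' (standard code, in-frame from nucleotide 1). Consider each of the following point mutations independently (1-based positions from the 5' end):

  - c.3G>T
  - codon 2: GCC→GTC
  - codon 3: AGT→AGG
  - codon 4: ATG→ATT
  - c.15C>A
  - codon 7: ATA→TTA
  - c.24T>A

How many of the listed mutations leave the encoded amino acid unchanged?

1

Codon 1: CAG (Gln) → CAT (His) — missense.
Codon 2: GCC (Ala) → GTC (Val) — missense.
Codon 3: AGT (Ser) → AGG (Arg) — missense.
Codon 4: ATG (Met) → ATT (Ile) — missense.
Codon 5: AGC (Ser) → AGA (Arg) — missense.
Codon 7: ATA (Ile) → TTA (Leu) — missense.
Codon 8: TCT (Ser) → TCA (Ser) — synonymous.
Synonymous: 1 of 7.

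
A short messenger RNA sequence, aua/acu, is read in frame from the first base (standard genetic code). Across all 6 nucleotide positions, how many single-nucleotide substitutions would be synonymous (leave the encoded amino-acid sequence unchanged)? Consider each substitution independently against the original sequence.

5

Codon 1 (AUA, Ile): 2 synonymous substitutions.
Codon 2 (ACU, Thr): 3 synonymous substitutions.
Total: 2 + 3 = 5.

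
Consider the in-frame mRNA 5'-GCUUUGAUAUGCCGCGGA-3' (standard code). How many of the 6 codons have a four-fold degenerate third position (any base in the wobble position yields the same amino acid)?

3

Codon 1 GCU (Ala): third position 4-fold.
Codon 2 UUG (Leu): third position 2-fold.
Codon 3 AUA (Ile): third position 3-fold.
Codon 4 UGC (Cys): third position 2-fold.
Codon 5 CGC (Arg): third position 4-fold.
Codon 6 GGA (Gly): third position 4-fold.
Four-fold degenerate third positions: 3.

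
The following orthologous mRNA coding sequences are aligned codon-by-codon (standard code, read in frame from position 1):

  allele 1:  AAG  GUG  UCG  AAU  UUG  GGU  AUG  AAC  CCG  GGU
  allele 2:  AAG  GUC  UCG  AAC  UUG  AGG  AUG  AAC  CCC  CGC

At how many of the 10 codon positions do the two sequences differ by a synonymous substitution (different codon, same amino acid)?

Codon 1: AAG Lys / AAG Lys — identical.
Codon 2: GUG Val / GUC Val — synonymous.
Codon 3: UCG Ser / UCG Ser — identical.
Codon 4: AAU Asn / AAC Asn — synonymous.
Codon 5: UUG Leu / UUG Leu — identical.
Codon 6: GGU Gly / AGG Arg — nonsynonymous.
Codon 7: AUG Met / AUG Met — identical.
Codon 8: AAC Asn / AAC Asn — identical.
Codon 9: CCG Pro / CCC Pro — synonymous.
Codon 10: GGU Gly / CGC Arg — nonsynonymous.
Synonymous differences: 3.

3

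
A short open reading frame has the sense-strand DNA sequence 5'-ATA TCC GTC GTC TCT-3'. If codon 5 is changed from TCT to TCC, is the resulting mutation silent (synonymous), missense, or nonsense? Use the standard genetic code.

Position 15 falls in codon 5: TCT → Ser.
After the substitution the codon is TCC → Ser.
Both encode Ser, so the change is synonymous.

silent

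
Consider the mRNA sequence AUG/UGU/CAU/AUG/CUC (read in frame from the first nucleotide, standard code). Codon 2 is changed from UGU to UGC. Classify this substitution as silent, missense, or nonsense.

silent

Position 6 falls in codon 2: UGU → Cys.
After the substitution the codon is UGC → Cys.
Both encode Cys, so the change is synonymous.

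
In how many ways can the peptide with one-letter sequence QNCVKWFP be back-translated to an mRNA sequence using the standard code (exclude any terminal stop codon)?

Gln: 2 codons.
Asn: 2 codons.
Cys: 2 codons.
Val: 4 codons.
Lys: 2 codons.
Trp: 1 codon.
Phe: 2 codons.
Pro: 4 codons.
2 × 2 × 2 × 4 × 2 × 1 × 2 × 4 = 512.

512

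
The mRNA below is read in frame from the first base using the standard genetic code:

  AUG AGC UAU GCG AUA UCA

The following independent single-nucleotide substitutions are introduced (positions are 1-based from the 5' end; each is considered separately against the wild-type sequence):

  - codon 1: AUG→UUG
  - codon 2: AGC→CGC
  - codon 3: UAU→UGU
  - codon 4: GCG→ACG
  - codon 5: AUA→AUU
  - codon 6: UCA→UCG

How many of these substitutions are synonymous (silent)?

2

Codon 1: AUG (Met) → UUG (Leu) — missense.
Codon 2: AGC (Ser) → CGC (Arg) — missense.
Codon 3: UAU (Tyr) → UGU (Cys) — missense.
Codon 4: GCG (Ala) → ACG (Thr) — missense.
Codon 5: AUA (Ile) → AUU (Ile) — synonymous.
Codon 6: UCA (Ser) → UCG (Ser) — synonymous.
Synonymous: 2 of 6.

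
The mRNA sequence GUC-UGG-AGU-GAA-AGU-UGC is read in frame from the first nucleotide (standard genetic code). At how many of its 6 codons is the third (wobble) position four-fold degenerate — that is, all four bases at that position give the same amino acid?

Codon 1 GUC (Val): third position 4-fold.
Codon 2 UGG (Trp): third position 1-fold.
Codon 3 AGU (Ser): third position 2-fold.
Codon 4 GAA (Glu): third position 2-fold.
Codon 5 AGU (Ser): third position 2-fold.
Codon 6 UGC (Cys): third position 2-fold.
Four-fold degenerate third positions: 1.

1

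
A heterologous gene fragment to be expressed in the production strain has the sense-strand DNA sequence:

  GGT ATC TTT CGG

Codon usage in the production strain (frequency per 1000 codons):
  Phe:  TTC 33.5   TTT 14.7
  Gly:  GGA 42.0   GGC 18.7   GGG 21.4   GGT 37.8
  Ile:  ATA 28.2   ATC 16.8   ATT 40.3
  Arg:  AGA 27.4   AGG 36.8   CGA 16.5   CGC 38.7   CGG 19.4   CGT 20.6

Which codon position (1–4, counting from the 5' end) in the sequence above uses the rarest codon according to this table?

Codon 1 GGT (Gly): 37.8 per 1000.
Codon 2 ATC (Ile): 16.8 per 1000.
Codon 3 TTT (Phe): 14.7 per 1000.
Codon 4 CGG (Arg): 19.4 per 1000.
Lowest frequency is 14.7 at codon 3.

3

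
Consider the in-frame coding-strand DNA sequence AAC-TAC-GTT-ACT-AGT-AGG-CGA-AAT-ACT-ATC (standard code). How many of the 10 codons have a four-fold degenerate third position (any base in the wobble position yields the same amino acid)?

Codon 1 AAC (Asn): third position 2-fold.
Codon 2 TAC (Tyr): third position 2-fold.
Codon 3 GTT (Val): third position 4-fold.
Codon 4 ACT (Thr): third position 4-fold.
Codon 5 AGT (Ser): third position 2-fold.
Codon 6 AGG (Arg): third position 2-fold.
Codon 7 CGA (Arg): third position 4-fold.
Codon 8 AAT (Asn): third position 2-fold.
Codon 9 ACT (Thr): third position 4-fold.
Codon 10 ATC (Ile): third position 3-fold.
Four-fold degenerate third positions: 4.

4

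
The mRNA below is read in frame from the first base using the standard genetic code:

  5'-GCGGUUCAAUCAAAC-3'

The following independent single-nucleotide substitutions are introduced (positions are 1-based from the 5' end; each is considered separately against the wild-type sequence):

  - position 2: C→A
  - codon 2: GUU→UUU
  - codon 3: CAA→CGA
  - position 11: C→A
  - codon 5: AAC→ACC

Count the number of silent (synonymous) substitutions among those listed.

0

Codon 1: GCG (Ala) → GAG (Glu) — missense.
Codon 2: GUU (Val) → UUU (Phe) — missense.
Codon 3: CAA (Gln) → CGA (Arg) — missense.
Codon 4: UCA (Ser) → UAA (Stop) — nonsense.
Codon 5: AAC (Asn) → ACC (Thr) — missense.
Synonymous: 0 of 5.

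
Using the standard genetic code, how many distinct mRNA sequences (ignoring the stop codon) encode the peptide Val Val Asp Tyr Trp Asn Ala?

Val: 4 codons.
Val: 4 codons.
Asp: 2 codons.
Tyr: 2 codons.
Trp: 1 codon.
Asn: 2 codons.
Ala: 4 codons.
4 × 4 × 2 × 2 × 1 × 2 × 4 = 512.

512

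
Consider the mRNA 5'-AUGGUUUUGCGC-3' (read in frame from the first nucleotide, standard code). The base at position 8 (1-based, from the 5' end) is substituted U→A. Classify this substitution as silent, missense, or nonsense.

nonsense

Position 8 falls in codon 3: UUG → Leu.
After the substitution the codon is UAG → Stop.
The new codon is a stop codon, so this is a nonsense mutation.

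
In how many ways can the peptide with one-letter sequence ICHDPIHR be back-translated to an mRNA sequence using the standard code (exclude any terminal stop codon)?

3456

Ile: 3 codons.
Cys: 2 codons.
His: 2 codons.
Asp: 2 codons.
Pro: 4 codons.
Ile: 3 codons.
His: 2 codons.
Arg: 6 codons.
3 × 2 × 2 × 2 × 4 × 3 × 2 × 6 = 3456.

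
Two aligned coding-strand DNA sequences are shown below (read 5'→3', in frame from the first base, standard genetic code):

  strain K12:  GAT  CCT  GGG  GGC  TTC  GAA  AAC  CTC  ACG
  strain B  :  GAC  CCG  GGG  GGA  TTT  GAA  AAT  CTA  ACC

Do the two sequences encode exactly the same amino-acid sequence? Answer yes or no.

yes

Codon 1: GAT Asp / GAC Asp — synonymous.
Codon 2: CCT Pro / CCG Pro — synonymous.
Codon 3: GGG Gly / GGG Gly — identical.
Codon 4: GGC Gly / GGA Gly — synonymous.
Codon 5: TTC Phe / TTT Phe — synonymous.
Codon 6: GAA Glu / GAA Glu — identical.
Codon 7: AAC Asn / AAT Asn — synonymous.
Codon 8: CTC Leu / CTA Leu — synonymous.
Codon 9: ACG Thr / ACC Thr — synonymous.
Nonsynonymous differences: 0 → same protein.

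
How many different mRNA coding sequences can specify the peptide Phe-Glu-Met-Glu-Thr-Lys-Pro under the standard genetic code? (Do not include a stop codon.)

Phe: 2 codons.
Glu: 2 codons.
Met: 1 codon.
Glu: 2 codons.
Thr: 4 codons.
Lys: 2 codons.
Pro: 4 codons.
2 × 2 × 1 × 2 × 4 × 2 × 4 = 256.

256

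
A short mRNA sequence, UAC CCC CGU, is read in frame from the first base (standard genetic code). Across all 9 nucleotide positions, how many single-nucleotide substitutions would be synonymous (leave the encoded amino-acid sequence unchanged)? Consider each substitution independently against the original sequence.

7

Codon 1 (UAC, Tyr): 1 synonymous substitution.
Codon 2 (CCC, Pro): 3 synonymous substitutions.
Codon 3 (CGU, Arg): 3 synonymous substitutions.
Total: 1 + 3 + 3 = 7.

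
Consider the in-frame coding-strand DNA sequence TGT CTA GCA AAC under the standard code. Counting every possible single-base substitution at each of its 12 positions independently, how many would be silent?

Codon 1 (TGT, Cys): 1 synonymous substitution.
Codon 2 (CTA, Leu): 4 synonymous substitutions.
Codon 3 (GCA, Ala): 3 synonymous substitutions.
Codon 4 (AAC, Asn): 1 synonymous substitution.
Total: 1 + 4 + 3 + 1 = 9.

9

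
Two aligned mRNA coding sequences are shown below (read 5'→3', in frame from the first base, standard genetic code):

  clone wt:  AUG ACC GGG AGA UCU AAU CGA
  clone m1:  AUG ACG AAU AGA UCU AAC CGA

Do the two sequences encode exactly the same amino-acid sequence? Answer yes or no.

no

Codon 1: AUG Met / AUG Met — identical.
Codon 2: ACC Thr / ACG Thr — synonymous.
Codon 3: GGG Gly / AAU Asn — nonsynonymous.
Codon 4: AGA Arg / AGA Arg — identical.
Codon 5: UCU Ser / UCU Ser — identical.
Codon 6: AAU Asn / AAC Asn — synonymous.
Codon 7: CGA Arg / CGA Arg — identical.
Nonsynonymous differences: 1 → different protein.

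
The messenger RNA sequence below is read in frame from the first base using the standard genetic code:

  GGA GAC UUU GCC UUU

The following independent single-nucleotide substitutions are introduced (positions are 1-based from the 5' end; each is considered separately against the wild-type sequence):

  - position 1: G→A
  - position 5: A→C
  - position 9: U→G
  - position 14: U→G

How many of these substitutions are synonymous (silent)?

0

Codon 1: GGA (Gly) → AGA (Arg) — missense.
Codon 2: GAC (Asp) → GCC (Ala) — missense.
Codon 3: UUU (Phe) → UUG (Leu) — missense.
Codon 5: UUU (Phe) → UGU (Cys) — missense.
Synonymous: 0 of 4.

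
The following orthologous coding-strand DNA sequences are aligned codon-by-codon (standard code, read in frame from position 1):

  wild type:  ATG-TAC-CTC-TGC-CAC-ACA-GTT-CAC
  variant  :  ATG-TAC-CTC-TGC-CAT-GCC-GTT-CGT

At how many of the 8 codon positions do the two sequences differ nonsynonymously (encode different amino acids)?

Codon 1: ATG Met / ATG Met — identical.
Codon 2: TAC Tyr / TAC Tyr — identical.
Codon 3: CTC Leu / CTC Leu — identical.
Codon 4: TGC Cys / TGC Cys — identical.
Codon 5: CAC His / CAT His — synonymous.
Codon 6: ACA Thr / GCC Ala — nonsynonymous.
Codon 7: GTT Val / GTT Val — identical.
Codon 8: CAC His / CGT Arg — nonsynonymous.
Nonsynonymous differences: 2.

2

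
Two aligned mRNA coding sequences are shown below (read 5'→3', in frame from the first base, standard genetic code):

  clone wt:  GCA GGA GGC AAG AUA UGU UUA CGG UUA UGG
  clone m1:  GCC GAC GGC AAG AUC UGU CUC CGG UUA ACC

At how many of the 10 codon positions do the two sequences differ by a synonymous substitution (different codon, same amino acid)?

Codon 1: GCA Ala / GCC Ala — synonymous.
Codon 2: GGA Gly / GAC Asp — nonsynonymous.
Codon 3: GGC Gly / GGC Gly — identical.
Codon 4: AAG Lys / AAG Lys — identical.
Codon 5: AUA Ile / AUC Ile — synonymous.
Codon 6: UGU Cys / UGU Cys — identical.
Codon 7: UUA Leu / CUC Leu — synonymous.
Codon 8: CGG Arg / CGG Arg — identical.
Codon 9: UUA Leu / UUA Leu — identical.
Codon 10: UGG Trp / ACC Thr — nonsynonymous.
Synonymous differences: 3.

3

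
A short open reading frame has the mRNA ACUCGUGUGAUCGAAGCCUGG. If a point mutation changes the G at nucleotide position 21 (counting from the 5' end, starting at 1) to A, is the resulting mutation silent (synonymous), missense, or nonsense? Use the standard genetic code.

Position 21 falls in codon 7: UGG → Trp.
After the substitution the codon is UGA → Stop.
The new codon is a stop codon, so this is a nonsense mutation.

nonsense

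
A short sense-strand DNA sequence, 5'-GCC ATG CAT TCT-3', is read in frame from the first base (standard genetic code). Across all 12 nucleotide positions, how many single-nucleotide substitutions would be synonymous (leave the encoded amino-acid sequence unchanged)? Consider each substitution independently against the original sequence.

Codon 1 (GCC, Ala): 3 synonymous substitutions.
Codon 2 (ATG, Met): 0 synonymous substitutions.
Codon 3 (CAT, His): 1 synonymous substitution.
Codon 4 (TCT, Ser): 3 synonymous substitutions.
Total: 3 + 0 + 1 + 3 = 7.

7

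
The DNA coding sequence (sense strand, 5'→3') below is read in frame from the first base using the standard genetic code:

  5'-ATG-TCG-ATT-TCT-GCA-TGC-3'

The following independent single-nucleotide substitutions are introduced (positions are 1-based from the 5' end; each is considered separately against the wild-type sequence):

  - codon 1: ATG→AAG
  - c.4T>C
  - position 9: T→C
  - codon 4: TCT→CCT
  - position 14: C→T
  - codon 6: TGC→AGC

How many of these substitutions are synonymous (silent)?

Codon 1: ATG (Met) → AAG (Lys) — missense.
Codon 2: TCG (Ser) → CCG (Pro) — missense.
Codon 3: ATT (Ile) → ATC (Ile) — synonymous.
Codon 4: TCT (Ser) → CCT (Pro) — missense.
Codon 5: GCA (Ala) → GTA (Val) — missense.
Codon 6: TGC (Cys) → AGC (Ser) — missense.
Synonymous: 1 of 6.

1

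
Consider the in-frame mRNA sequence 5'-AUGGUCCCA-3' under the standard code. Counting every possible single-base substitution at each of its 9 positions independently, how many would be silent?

Codon 1 (AUG, Met): 0 synonymous substitutions.
Codon 2 (GUC, Val): 3 synonymous substitutions.
Codon 3 (CCA, Pro): 3 synonymous substitutions.
Total: 0 + 3 + 3 = 6.

6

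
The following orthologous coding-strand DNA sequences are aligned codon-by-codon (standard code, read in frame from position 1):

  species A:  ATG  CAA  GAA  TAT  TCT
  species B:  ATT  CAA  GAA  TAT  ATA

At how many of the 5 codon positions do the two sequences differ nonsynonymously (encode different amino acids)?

Codon 1: ATG Met / ATT Ile — nonsynonymous.
Codon 2: CAA Gln / CAA Gln — identical.
Codon 3: GAA Glu / GAA Glu — identical.
Codon 4: TAT Tyr / TAT Tyr — identical.
Codon 5: TCT Ser / ATA Ile — nonsynonymous.
Nonsynonymous differences: 2.

2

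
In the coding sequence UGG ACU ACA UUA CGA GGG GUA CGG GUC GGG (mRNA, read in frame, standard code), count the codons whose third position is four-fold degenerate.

Codon 1 UGG (Trp): third position 1-fold.
Codon 2 ACU (Thr): third position 4-fold.
Codon 3 ACA (Thr): third position 4-fold.
Codon 4 UUA (Leu): third position 2-fold.
Codon 5 CGA (Arg): third position 4-fold.
Codon 6 GGG (Gly): third position 4-fold.
Codon 7 GUA (Val): third position 4-fold.
Codon 8 CGG (Arg): third position 4-fold.
Codon 9 GUC (Val): third position 4-fold.
Codon 10 GGG (Gly): third position 4-fold.
Four-fold degenerate third positions: 8.

8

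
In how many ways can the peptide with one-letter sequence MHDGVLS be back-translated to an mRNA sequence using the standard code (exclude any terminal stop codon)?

2304

Met: 1 codon.
His: 2 codons.
Asp: 2 codons.
Gly: 4 codons.
Val: 4 codons.
Leu: 6 codons.
Ser: 6 codons.
1 × 2 × 2 × 4 × 4 × 6 × 6 = 2304.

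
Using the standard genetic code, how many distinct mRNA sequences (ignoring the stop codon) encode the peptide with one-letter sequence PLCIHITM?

Pro: 4 codons.
Leu: 6 codons.
Cys: 2 codons.
Ile: 3 codons.
His: 2 codons.
Ile: 3 codons.
Thr: 4 codons.
Met: 1 codon.
4 × 6 × 2 × 3 × 2 × 3 × 4 × 1 = 3456.

3456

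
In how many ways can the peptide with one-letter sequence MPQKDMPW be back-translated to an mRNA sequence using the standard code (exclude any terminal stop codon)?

Met: 1 codon.
Pro: 4 codons.
Gln: 2 codons.
Lys: 2 codons.
Asp: 2 codons.
Met: 1 codon.
Pro: 4 codons.
Trp: 1 codon.
1 × 4 × 2 × 2 × 2 × 1 × 4 × 1 = 128.

128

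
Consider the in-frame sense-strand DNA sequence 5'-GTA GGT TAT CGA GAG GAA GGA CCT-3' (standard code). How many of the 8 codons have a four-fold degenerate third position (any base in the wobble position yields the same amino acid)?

Codon 1 GTA (Val): third position 4-fold.
Codon 2 GGT (Gly): third position 4-fold.
Codon 3 TAT (Tyr): third position 2-fold.
Codon 4 CGA (Arg): third position 4-fold.
Codon 5 GAG (Glu): third position 2-fold.
Codon 6 GAA (Glu): third position 2-fold.
Codon 7 GGA (Gly): third position 4-fold.
Codon 8 CCT (Pro): third position 4-fold.
Four-fold degenerate third positions: 5.

5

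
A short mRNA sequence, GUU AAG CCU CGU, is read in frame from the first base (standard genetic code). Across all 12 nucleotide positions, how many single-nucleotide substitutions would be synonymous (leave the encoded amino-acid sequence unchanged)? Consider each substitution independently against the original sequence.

Codon 1 (GUU, Val): 3 synonymous substitutions.
Codon 2 (AAG, Lys): 1 synonymous substitution.
Codon 3 (CCU, Pro): 3 synonymous substitutions.
Codon 4 (CGU, Arg): 3 synonymous substitutions.
Total: 3 + 1 + 3 + 3 = 10.

10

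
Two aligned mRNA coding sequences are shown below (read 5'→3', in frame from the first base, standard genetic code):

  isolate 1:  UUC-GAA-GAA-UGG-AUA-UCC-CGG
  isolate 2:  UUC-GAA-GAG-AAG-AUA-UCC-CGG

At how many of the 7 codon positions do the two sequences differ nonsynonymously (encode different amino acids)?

Codon 1: UUC Phe / UUC Phe — identical.
Codon 2: GAA Glu / GAA Glu — identical.
Codon 3: GAA Glu / GAG Glu — synonymous.
Codon 4: UGG Trp / AAG Lys — nonsynonymous.
Codon 5: AUA Ile / AUA Ile — identical.
Codon 6: UCC Ser / UCC Ser — identical.
Codon 7: CGG Arg / CGG Arg — identical.
Nonsynonymous differences: 1.

1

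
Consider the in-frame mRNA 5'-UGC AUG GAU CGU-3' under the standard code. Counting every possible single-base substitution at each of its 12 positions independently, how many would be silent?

Codon 1 (UGC, Cys): 1 synonymous substitution.
Codon 2 (AUG, Met): 0 synonymous substitutions.
Codon 3 (GAU, Asp): 1 synonymous substitution.
Codon 4 (CGU, Arg): 3 synonymous substitutions.
Total: 1 + 0 + 1 + 3 = 5.

5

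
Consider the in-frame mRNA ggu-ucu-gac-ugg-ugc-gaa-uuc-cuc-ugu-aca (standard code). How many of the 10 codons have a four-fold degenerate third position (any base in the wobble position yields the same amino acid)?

Codon 1 GGU (Gly): third position 4-fold.
Codon 2 UCU (Ser): third position 4-fold.
Codon 3 GAC (Asp): third position 2-fold.
Codon 4 UGG (Trp): third position 1-fold.
Codon 5 UGC (Cys): third position 2-fold.
Codon 6 GAA (Glu): third position 2-fold.
Codon 7 UUC (Phe): third position 2-fold.
Codon 8 CUC (Leu): third position 4-fold.
Codon 9 UGU (Cys): third position 2-fold.
Codon 10 ACA (Thr): third position 4-fold.
Four-fold degenerate third positions: 4.

4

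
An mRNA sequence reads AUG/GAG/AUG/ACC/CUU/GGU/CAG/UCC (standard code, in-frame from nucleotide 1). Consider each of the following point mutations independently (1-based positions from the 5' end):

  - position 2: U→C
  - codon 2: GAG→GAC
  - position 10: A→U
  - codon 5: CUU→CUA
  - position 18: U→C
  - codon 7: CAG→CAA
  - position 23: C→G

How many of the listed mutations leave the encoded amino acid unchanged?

3

Codon 1: AUG (Met) → ACG (Thr) — missense.
Codon 2: GAG (Glu) → GAC (Asp) — missense.
Codon 4: ACC (Thr) → UCC (Ser) — missense.
Codon 5: CUU (Leu) → CUA (Leu) — synonymous.
Codon 6: GGU (Gly) → GGC (Gly) — synonymous.
Codon 7: CAG (Gln) → CAA (Gln) — synonymous.
Codon 8: UCC (Ser) → UGC (Cys) — missense.
Synonymous: 3 of 7.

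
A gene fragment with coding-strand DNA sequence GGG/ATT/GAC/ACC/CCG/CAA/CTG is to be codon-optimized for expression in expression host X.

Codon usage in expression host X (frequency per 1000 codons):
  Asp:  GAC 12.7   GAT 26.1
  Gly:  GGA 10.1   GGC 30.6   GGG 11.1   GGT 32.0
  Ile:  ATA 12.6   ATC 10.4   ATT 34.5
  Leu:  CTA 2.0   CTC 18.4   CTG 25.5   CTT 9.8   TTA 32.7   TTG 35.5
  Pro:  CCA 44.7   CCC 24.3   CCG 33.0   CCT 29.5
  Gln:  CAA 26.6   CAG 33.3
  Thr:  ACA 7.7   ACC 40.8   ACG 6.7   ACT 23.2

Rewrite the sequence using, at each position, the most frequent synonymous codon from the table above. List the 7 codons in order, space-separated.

Codon 1 (Gly): best is GGT at 32.0.
Codon 2 (Ile): best is ATT at 34.5.
Codon 3 (Asp): best is GAT at 26.1.
Codon 4 (Thr): best is ACC at 40.8.
Codon 5 (Pro): best is CCA at 44.7.
Codon 6 (Gln): best is CAG at 33.3.
Codon 7 (Leu): best is TTG at 35.5.

GGT ATT GAT ACC CCA CAG TTG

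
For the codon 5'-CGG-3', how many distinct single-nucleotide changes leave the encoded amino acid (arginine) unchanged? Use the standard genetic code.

4

Position 1: AGG → 1 synonymous.
Position 2: none → 0 synonymous.
Position 3: CGU, CGC, CGA → 3 synonymous.
Total: 1 + 0 + 3 = 4.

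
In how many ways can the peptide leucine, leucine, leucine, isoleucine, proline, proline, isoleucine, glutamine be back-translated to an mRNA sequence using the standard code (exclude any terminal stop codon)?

Leu: 6 codons.
Leu: 6 codons.
Leu: 6 codons.
Ile: 3 codons.
Pro: 4 codons.
Pro: 4 codons.
Ile: 3 codons.
Gln: 2 codons.
6 × 6 × 6 × 3 × 4 × 4 × 3 × 2 = 62208.

62208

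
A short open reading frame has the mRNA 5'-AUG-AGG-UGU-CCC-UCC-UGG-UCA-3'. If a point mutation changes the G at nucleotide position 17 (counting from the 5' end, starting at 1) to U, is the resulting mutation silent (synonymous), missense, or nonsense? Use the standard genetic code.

Position 17 falls in codon 6: UGG → Trp.
After the substitution the codon is UUG → Leu.
Trp ≠ Leu, so this is a missense mutation.

missense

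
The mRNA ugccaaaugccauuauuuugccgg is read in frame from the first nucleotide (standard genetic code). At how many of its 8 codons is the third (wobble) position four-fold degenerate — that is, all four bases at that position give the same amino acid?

Codon 1 UGC (Cys): third position 2-fold.
Codon 2 CAA (Gln): third position 2-fold.
Codon 3 AUG (Met): third position 1-fold.
Codon 4 CCA (Pro): third position 4-fold.
Codon 5 UUA (Leu): third position 2-fold.
Codon 6 UUU (Phe): third position 2-fold.
Codon 7 UGC (Cys): third position 2-fold.
Codon 8 CGG (Arg): third position 4-fold.
Four-fold degenerate third positions: 2.

2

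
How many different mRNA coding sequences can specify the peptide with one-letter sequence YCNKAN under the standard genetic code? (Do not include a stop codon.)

Tyr: 2 codons.
Cys: 2 codons.
Asn: 2 codons.
Lys: 2 codons.
Ala: 4 codons.
Asn: 2 codons.
2 × 2 × 2 × 2 × 4 × 2 = 128.

128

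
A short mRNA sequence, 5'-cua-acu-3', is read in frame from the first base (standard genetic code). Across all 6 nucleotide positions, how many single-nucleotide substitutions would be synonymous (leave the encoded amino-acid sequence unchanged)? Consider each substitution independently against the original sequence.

7

Codon 1 (CUA, Leu): 4 synonymous substitutions.
Codon 2 (ACU, Thr): 3 synonymous substitutions.
Total: 4 + 3 = 7.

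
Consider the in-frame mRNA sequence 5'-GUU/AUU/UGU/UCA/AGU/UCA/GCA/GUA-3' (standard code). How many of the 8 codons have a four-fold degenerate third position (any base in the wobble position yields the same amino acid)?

5

Codon 1 GUU (Val): third position 4-fold.
Codon 2 AUU (Ile): third position 3-fold.
Codon 3 UGU (Cys): third position 2-fold.
Codon 4 UCA (Ser): third position 4-fold.
Codon 5 AGU (Ser): third position 2-fold.
Codon 6 UCA (Ser): third position 4-fold.
Codon 7 GCA (Ala): third position 4-fold.
Codon 8 GUA (Val): third position 4-fold.
Four-fold degenerate third positions: 5.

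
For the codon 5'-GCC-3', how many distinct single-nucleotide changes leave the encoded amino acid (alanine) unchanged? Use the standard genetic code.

Position 1: none → 0 synonymous.
Position 2: none → 0 synonymous.
Position 3: GCU, GCA, GCG → 3 synonymous.
Total: 0 + 0 + 3 = 3.

3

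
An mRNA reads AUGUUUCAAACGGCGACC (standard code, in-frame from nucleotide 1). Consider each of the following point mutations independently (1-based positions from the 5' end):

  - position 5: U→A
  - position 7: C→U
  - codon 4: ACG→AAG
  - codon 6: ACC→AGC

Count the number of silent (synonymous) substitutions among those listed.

Codon 2: UUU (Phe) → UAU (Tyr) — missense.
Codon 3: CAA (Gln) → UAA (Stop) — nonsense.
Codon 4: ACG (Thr) → AAG (Lys) — missense.
Codon 6: ACC (Thr) → AGC (Ser) — missense.
Synonymous: 0 of 4.

0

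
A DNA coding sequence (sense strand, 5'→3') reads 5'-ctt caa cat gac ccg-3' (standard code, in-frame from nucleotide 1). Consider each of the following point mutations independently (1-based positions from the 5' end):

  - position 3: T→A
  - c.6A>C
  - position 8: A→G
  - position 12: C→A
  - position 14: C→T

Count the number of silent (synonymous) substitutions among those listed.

1

Codon 1: CTT (Leu) → CTA (Leu) — synonymous.
Codon 2: CAA (Gln) → CAC (His) — missense.
Codon 3: CAT (His) → CGT (Arg) — missense.
Codon 4: GAC (Asp) → GAA (Glu) — missense.
Codon 5: CCG (Pro) → CTG (Leu) — missense.
Synonymous: 1 of 5.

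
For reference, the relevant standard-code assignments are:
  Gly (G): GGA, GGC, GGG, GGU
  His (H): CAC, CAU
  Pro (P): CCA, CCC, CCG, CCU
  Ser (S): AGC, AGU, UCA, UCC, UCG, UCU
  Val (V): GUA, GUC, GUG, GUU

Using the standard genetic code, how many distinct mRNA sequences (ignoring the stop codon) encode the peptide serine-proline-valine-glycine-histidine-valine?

3072

Ser: 6 codons.
Pro: 4 codons.
Val: 4 codons.
Gly: 4 codons.
His: 2 codons.
Val: 4 codons.
6 × 4 × 4 × 4 × 2 × 4 = 3072.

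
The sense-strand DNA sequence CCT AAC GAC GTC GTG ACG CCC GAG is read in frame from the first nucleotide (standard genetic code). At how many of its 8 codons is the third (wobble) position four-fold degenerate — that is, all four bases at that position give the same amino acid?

5

Codon 1 CCT (Pro): third position 4-fold.
Codon 2 AAC (Asn): third position 2-fold.
Codon 3 GAC (Asp): third position 2-fold.
Codon 4 GTC (Val): third position 4-fold.
Codon 5 GTG (Val): third position 4-fold.
Codon 6 ACG (Thr): third position 4-fold.
Codon 7 CCC (Pro): third position 4-fold.
Codon 8 GAG (Glu): third position 2-fold.
Four-fold degenerate third positions: 5.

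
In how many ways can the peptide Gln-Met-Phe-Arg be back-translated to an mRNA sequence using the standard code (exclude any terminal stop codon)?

Gln: 2 codons.
Met: 1 codon.
Phe: 2 codons.
Arg: 6 codons.
2 × 1 × 2 × 6 = 24.

24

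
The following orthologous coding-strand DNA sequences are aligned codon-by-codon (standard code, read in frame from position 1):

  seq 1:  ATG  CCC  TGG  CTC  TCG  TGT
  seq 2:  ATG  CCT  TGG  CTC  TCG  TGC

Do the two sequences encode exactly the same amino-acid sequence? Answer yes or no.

Codon 1: ATG Met / ATG Met — identical.
Codon 2: CCC Pro / CCT Pro — synonymous.
Codon 3: TGG Trp / TGG Trp — identical.
Codon 4: CTC Leu / CTC Leu — identical.
Codon 5: TCG Ser / TCG Ser — identical.
Codon 6: TGT Cys / TGC Cys — synonymous.
Nonsynonymous differences: 0 → same protein.

yes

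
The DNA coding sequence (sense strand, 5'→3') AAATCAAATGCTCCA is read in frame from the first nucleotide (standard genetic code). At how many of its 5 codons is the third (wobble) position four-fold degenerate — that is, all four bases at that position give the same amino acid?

3

Codon 1 AAA (Lys): third position 2-fold.
Codon 2 TCA (Ser): third position 4-fold.
Codon 3 AAT (Asn): third position 2-fold.
Codon 4 GCT (Ala): third position 4-fold.
Codon 5 CCA (Pro): third position 4-fold.
Four-fold degenerate third positions: 3.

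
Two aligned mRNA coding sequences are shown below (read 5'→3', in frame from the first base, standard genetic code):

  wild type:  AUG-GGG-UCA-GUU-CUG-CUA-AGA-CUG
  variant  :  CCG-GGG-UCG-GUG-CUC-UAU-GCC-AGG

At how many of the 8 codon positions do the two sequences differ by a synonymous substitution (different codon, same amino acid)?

3

Codon 1: AUG Met / CCG Pro — nonsynonymous.
Codon 2: GGG Gly / GGG Gly — identical.
Codon 3: UCA Ser / UCG Ser — synonymous.
Codon 4: GUU Val / GUG Val — synonymous.
Codon 5: CUG Leu / CUC Leu — synonymous.
Codon 6: CUA Leu / UAU Tyr — nonsynonymous.
Codon 7: AGA Arg / GCC Ala — nonsynonymous.
Codon 8: CUG Leu / AGG Arg — nonsynonymous.
Synonymous differences: 3.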